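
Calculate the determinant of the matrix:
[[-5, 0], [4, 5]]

For a 2×2 matrix [[a, b], [c, d]], det = ad - bc
det = (-5)(5) - (0)(4) = -25 - 0 = -25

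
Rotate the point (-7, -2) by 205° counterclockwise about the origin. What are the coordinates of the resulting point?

Rotation matrix for 205°: [[cos 205°, -sin 205°], [sin 205°, cos 205°]] ≈ [[-0.906308, 0.422618], [-0.422618, -0.906308]]
[[-0.906308, 0.422618], [-0.422618, -0.906308]] × [-7, -2]ᵀ ≈ [5.4989, 4.7709]ᵀ
Result: (5.4989, 4.7709)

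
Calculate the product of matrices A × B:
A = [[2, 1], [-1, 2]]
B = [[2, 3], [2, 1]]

Matrix multiplication:
C[0][0] = 2×2 + 1×2 = 6
C[0][1] = 2×3 + 1×1 = 7
C[1][0] = -1×2 + 2×2 = 2
C[1][1] = -1×3 + 2×1 = -1
Result: [[6, 7], [2, -1]]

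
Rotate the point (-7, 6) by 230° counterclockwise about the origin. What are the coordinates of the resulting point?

Rotation matrix for 230°: [[cos 230°, -sin 230°], [sin 230°, cos 230°]] ≈ [[-0.642788, 0.766044], [-0.766044, -0.642788]]
[[-0.642788, 0.766044], [-0.766044, -0.642788]] × [-7, 6]ᵀ ≈ [9.0958, 1.5056]ᵀ
Result: (9.0958, 1.5056)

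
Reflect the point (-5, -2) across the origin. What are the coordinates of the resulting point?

Reflection across origin: (-5, -2) → (5, 2)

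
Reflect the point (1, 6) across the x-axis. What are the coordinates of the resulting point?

Reflection across x-axis: (1, 6) → (1, -6)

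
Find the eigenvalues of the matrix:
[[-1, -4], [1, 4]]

Characteristic equation: det(A - λI) = 0
λ² - (trace)λ + (det) = 0
trace = -1 + 4 = 3, det = (-1)(4) - (-4)(1) = 0
λ² - (3)λ + (0) = 0
λ = (3 ± √((3)² - 4·(0))) / 2 = (3 ± √9) / 2
Solving: λ = 0, 3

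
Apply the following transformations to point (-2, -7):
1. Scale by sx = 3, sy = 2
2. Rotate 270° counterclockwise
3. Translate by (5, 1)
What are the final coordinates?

Step 1: Scale → (-6, -14)
Step 2: Rotate 270° → (-14, 6)
Step 3: Translate → (-9, 7)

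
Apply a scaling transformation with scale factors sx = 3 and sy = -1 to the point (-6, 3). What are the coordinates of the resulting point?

Scaling matrix:
[[3, 0], [0, -1]]
Result: (-6 × 3, 3 × -1) = (-18, -3)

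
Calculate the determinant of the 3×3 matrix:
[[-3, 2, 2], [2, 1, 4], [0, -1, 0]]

Expansion along first row:
det = -3·det([[1,4],[-1,0]]) - 2·det([[2,4],[0,0]]) + 2·det([[2,1],[0,-1]])
    = -3·(1·0 - 4·-1) - 2·(2·0 - 4·0) + 2·(2·-1 - 1·0)
    = -3·4 - 2·0 + 2·-2
    = -12 + 0 + -4 = -16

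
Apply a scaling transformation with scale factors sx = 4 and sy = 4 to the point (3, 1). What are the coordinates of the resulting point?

Scaling matrix:
[[4, 0], [0, 4]]
Result: (3 × 4, 1 × 4) = (12, 4)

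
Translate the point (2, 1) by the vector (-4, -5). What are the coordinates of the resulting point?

Translation by (-4, -5) (homogeneous matrix [[1, 0, -4], [0, 1, -5], [0, 0, 1]]):
x' = 2 + -4 = -2
y' = 1 + -5 = -4
Result: (-2, -4)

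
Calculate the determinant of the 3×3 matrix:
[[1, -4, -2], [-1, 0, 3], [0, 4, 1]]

Expansion along first row:
det = 1·det([[0,3],[4,1]]) - -4·det([[-1,3],[0,1]]) + -2·det([[-1,0],[0,4]])
    = 1·(0·1 - 3·4) - -4·(-1·1 - 3·0) + -2·(-1·4 - 0·0)
    = 1·-12 - -4·-1 + -2·-4
    = -12 + -4 + 8 = -8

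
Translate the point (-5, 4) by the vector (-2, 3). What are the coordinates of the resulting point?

Translation by (-2, 3) (homogeneous matrix [[1, 0, -2], [0, 1, 3], [0, 0, 1]]):
x' = -5 + -2 = -7
y' = 4 + 3 = 7
Result: (-7, 7)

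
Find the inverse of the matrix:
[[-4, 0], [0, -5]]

For [[a,b],[c,d]], inverse = (1/det)·[[d,-b],[-c,a]]
det = (-4)(-5) - (0)(0) = 20 - 0 = 20
Inverse = (1/20)·[[-5, 0], [0, -4]]
= [[-1/4, 0], [0, -1/5]]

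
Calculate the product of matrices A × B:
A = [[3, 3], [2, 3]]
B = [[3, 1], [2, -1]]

Matrix multiplication:
C[0][0] = 3×3 + 3×2 = 15
C[0][1] = 3×1 + 3×-1 = 0
C[1][0] = 2×3 + 3×2 = 12
C[1][1] = 2×1 + 3×-1 = -1
Result: [[15, 0], [12, -1]]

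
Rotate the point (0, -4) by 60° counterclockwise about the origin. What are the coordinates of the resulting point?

Rotation matrix for 60°: [[cos 60°, -sin 60°], [sin 60°, cos 60°]] ≈ [[0.500000, -0.866025], [0.866025, 0.500000]]
[[0.500000, -0.866025], [0.866025, 0.500000]] × [0, -4]ᵀ ≈ [3.4641, -2]ᵀ
Result: (3.4641, -2)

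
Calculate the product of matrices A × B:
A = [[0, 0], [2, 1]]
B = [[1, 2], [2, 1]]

Matrix multiplication:
C[0][0] = 0×1 + 0×2 = 0
C[0][1] = 0×2 + 0×1 = 0
C[1][0] = 2×1 + 1×2 = 4
C[1][1] = 2×2 + 1×1 = 5
Result: [[0, 0], [4, 5]]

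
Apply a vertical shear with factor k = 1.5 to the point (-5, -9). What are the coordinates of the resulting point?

Shear matrix for vertical shear with factor k = 1.5:
[[1, 0], [1.50, 1]]
Result: (-5, -9) → (-5, -16.5)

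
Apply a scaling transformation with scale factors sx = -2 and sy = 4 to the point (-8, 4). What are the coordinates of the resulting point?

Scaling matrix:
[[-2, 0], [0, 4]]
Result: (-8 × -2, 4 × 4) = (16, 16)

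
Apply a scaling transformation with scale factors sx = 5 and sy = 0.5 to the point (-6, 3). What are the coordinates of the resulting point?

Scaling matrix:
[[5, 0], [0, 0.50]]
Result: (-6 × 5, 3 × 0.5) = (-30, 1.5)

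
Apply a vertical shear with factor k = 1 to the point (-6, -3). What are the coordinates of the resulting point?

Shear matrix for vertical shear with factor k = 1:
[[1, 0], [1, 1]]
Result: (-6, -3) → (-6, -9)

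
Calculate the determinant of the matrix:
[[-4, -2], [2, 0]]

For a 2×2 matrix [[a, b], [c, d]], det = ad - bc
det = (-4)(0) - (-2)(2) = 0 - -4 = 4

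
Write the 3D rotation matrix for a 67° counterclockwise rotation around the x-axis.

Rotation matrix for counterclockwise 67° around x-axis:
cos(67°) = 0.3907, sin(67°) = 0.9205
Result: [[1, 0, 0], [0, 0.3907, -0.9205], [0, 0.9205, 0.3907]]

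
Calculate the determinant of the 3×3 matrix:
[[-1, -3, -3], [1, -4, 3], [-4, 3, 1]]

Expansion along first row:
det = -1·det([[-4,3],[3,1]]) - -3·det([[1,3],[-4,1]]) + -3·det([[1,-4],[-4,3]])
    = -1·(-4·1 - 3·3) - -3·(1·1 - 3·-4) + -3·(1·3 - -4·-4)
    = -1·-13 - -3·13 + -3·-13
    = 13 + 39 + 39 = 91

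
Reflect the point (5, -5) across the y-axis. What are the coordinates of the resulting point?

Reflection across y-axis: (5, -5) → (-5, -5)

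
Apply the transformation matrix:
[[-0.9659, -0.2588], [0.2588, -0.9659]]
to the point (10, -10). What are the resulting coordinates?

Matrix multiplication:
[[-0.9659, -0.2588], [0.2588, -0.9659]] × [10, -10]ᵀ
= [(-0.9659)(10) + (-0.2588)(-10), (0.2588)(10) + (-0.9659)(-10)]ᵀ
= [-7.0710, 12.2470]ᵀ
Result: (-7.0710, 12.2470)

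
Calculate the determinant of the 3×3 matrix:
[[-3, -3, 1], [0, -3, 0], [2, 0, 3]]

Expansion along first row:
det = -3·det([[-3,0],[0,3]]) - -3·det([[0,0],[2,3]]) + 1·det([[0,-3],[2,0]])
    = -3·(-3·3 - 0·0) - -3·(0·3 - 0·2) + 1·(0·0 - -3·2)
    = -3·-9 - -3·0 + 1·6
    = 27 + 0 + 6 = 33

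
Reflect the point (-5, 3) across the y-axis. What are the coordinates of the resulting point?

Reflection across y-axis: (-5, 3) → (5, 3)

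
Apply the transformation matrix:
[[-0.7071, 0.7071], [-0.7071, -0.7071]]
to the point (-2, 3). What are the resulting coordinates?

Matrix multiplication:
[[-0.7071, 0.7071], [-0.7071, -0.7071]] × [-2, 3]ᵀ
= [(-0.7071)(-2) + (0.7071)(3), (-0.7071)(-2) + (-0.7071)(3)]ᵀ
= [3.5355, -0.7071]ᵀ
Result: (3.5355, -0.7071)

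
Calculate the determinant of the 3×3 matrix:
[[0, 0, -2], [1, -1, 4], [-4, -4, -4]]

Expansion along first row:
det = 0·det([[-1,4],[-4,-4]]) - 0·det([[1,4],[-4,-4]]) + -2·det([[1,-1],[-4,-4]])
    = 0·(-1·-4 - 4·-4) - 0·(1·-4 - 4·-4) + -2·(1·-4 - -1·-4)
    = 0·20 - 0·12 + -2·-8
    = 0 + 0 + 16 = 16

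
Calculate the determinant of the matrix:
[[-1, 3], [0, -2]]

For a 2×2 matrix [[a, b], [c, d]], det = ad - bc
det = (-1)(-2) - (3)(0) = 2 - 0 = 2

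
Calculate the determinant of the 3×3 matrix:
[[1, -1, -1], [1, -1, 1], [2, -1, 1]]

Expansion along first row:
det = 1·det([[-1,1],[-1,1]]) - -1·det([[1,1],[2,1]]) + -1·det([[1,-1],[2,-1]])
    = 1·(-1·1 - 1·-1) - -1·(1·1 - 1·2) + -1·(1·-1 - -1·2)
    = 1·0 - -1·-1 + -1·1
    = 0 + -1 + -1 = -2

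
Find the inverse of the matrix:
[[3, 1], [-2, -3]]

For [[a,b],[c,d]], inverse = (1/det)·[[d,-b],[-c,a]]
det = (3)(-3) - (1)(-2) = -9 - -2 = -7
Inverse = (1/-7)·[[-3, -1], [2, 3]]
= [[3/7, 1/7], [-2/7, -3/7]]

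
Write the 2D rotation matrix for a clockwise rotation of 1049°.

Rotation matrix formula: [[cos θ, -sin θ], [sin θ, cos θ]]
A clockwise rotation by 1049° is equivalent to a counterclockwise rotation by -1049°.
For θ = -1049°:
cos(-1049°) = 0.8572
sin(-1049°) = 0.5150
Result: [[0.8572, -0.5150], [0.5150, 0.8572]]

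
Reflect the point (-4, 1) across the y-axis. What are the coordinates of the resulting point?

Reflection across y-axis: (-4, 1) → (4, 1)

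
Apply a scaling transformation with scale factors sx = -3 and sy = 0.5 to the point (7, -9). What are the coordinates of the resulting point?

Scaling matrix:
[[-3, 0], [0, 0.50]]
Result: (7 × -3, -9 × 0.5) = (-21, -4.5)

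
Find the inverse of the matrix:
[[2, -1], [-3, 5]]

For [[a,b],[c,d]], inverse = (1/det)·[[d,-b],[-c,a]]
det = (2)(5) - (-1)(-3) = 10 - 3 = 7
Inverse = (1/7)·[[5, 1], [3, 2]]
= [[5/7, 1/7], [3/7, 2/7]]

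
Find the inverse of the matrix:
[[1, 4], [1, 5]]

For [[a,b],[c,d]], inverse = (1/det)·[[d,-b],[-c,a]]
det = (1)(5) - (4)(1) = 5 - 4 = 1
Inverse = [[5, -4], [-1, 1]]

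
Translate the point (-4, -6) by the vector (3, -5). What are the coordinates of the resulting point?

Translation by (3, -5) (homogeneous matrix [[1, 0, 3], [0, 1, -5], [0, 0, 1]]):
x' = -4 + 3 = -1
y' = -6 + -5 = -11
Result: (-1, -11)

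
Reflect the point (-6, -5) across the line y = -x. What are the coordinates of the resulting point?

Reflection across line y = -x: (-6, -5) → (5, 6)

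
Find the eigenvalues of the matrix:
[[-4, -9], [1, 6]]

Characteristic equation: det(A - λI) = 0
λ² - (trace)λ + (det) = 0
trace = -4 + 6 = 2, det = (-4)(6) - (-9)(1) = -15
λ² - (2)λ + (-15) = 0
λ = (2 ± √((2)² - 4·(-15))) / 2 = (2 ± √64) / 2
Solving: λ = -3, 5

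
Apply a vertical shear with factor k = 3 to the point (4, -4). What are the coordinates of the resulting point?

Shear matrix for vertical shear with factor k = 3:
[[1, 0], [3, 1]]
Result: (4, -4) → (4, 8)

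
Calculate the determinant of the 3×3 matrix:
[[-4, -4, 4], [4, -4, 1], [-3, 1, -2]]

Expansion along first row:
det = -4·det([[-4,1],[1,-2]]) - -4·det([[4,1],[-3,-2]]) + 4·det([[4,-4],[-3,1]])
    = -4·(-4·-2 - 1·1) - -4·(4·-2 - 1·-3) + 4·(4·1 - -4·-3)
    = -4·7 - -4·-5 + 4·-8
    = -28 + -20 + -32 = -80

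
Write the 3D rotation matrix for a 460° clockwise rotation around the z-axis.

Rotation matrix for clockwise 460° around z-axis:
A clockwise rotation by 460° is a counterclockwise rotation by -460°.
cos(-460°) = -0.1736, sin(-460°) = -0.9848
Result: [[-0.1736, 0.9848, 0], [-0.9848, -0.1736, 0], [0, 0, 1]]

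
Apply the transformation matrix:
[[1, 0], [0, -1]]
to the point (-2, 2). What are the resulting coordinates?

Matrix multiplication:
[[1, 0], [0, -1]] × [-2, 2]ᵀ
= [(1)(-2) + (0)(2), (0)(-2) + (-1)(2)]ᵀ
= [-2, -2]ᵀ
Result: (-2, -2)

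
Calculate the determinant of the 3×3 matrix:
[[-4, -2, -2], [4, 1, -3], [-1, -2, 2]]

Expansion along first row:
det = -4·det([[1,-3],[-2,2]]) - -2·det([[4,-3],[-1,2]]) + -2·det([[4,1],[-1,-2]])
    = -4·(1·2 - -3·-2) - -2·(4·2 - -3·-1) + -2·(4·-2 - 1·-1)
    = -4·-4 - -2·5 + -2·-7
    = 16 + 10 + 14 = 40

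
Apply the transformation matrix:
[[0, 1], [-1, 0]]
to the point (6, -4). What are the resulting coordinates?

Matrix multiplication:
[[0, 1], [-1, 0]] × [6, -4]ᵀ
= [(0)(6) + (1)(-4), (-1)(6) + (0)(-4)]ᵀ
= [-4, -6]ᵀ
Result: (-4, -6)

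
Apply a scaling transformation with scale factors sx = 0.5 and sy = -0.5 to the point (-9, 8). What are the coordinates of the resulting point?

Scaling matrix:
[[0.50, 0], [0, -0.50]]
Result: (-9 × 0.5, 8 × -0.5) = (-4.5, -4)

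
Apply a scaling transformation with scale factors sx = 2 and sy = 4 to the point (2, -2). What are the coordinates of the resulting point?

Scaling matrix:
[[2, 0], [0, 4]]
Result: (2 × 2, -2 × 4) = (4, -8)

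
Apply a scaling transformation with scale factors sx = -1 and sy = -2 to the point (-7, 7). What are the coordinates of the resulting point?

Scaling matrix:
[[-1, 0], [0, -2]]
Result: (-7 × -1, 7 × -2) = (7, -14)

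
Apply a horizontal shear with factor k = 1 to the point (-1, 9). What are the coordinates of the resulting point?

Shear matrix for horizontal shear with factor k = 1:
[[1, 1], [0, 1]]
Result: (-1, 9) → (8, 9)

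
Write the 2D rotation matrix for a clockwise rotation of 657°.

Rotation matrix formula: [[cos θ, -sin θ], [sin θ, cos θ]]
A clockwise rotation by 657° is equivalent to a counterclockwise rotation by -657°.
For θ = -657°:
cos(-657°) = 0.4540
sin(-657°) = 0.8910
Result: [[0.4540, -0.8910], [0.8910, 0.4540]]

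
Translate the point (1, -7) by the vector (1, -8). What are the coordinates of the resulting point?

Translation by (1, -8) (homogeneous matrix [[1, 0, 1], [0, 1, -8], [0, 0, 1]]):
x' = 1 + 1 = 2
y' = -7 + -8 = -15
Result: (2, -15)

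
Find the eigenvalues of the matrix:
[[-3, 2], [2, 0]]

Characteristic equation: det(A - λI) = 0
λ² - (trace)λ + (det) = 0
trace = -3 + 0 = -3, det = (-3)(0) - (2)(2) = -4
λ² - (-3)λ + (-4) = 0
λ = (-3 ± √((-3)² - 4·(-4))) / 2 = (-3 ± √25) / 2
Solving: λ = -4, 1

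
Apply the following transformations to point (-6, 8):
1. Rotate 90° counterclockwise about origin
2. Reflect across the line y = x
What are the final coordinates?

Step 1: Rotate 90° → (-8, -6)
Step 2: Reflect across line y = x → (-6, -8)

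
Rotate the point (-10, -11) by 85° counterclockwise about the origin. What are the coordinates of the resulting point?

Rotation matrix for 85°: [[cos 85°, -sin 85°], [sin 85°, cos 85°]] ≈ [[0.087156, -0.996195], [0.996195, 0.087156]]
[[0.087156, -0.996195], [0.996195, 0.087156]] × [-10, -11]ᵀ ≈ [10.0866, -10.9207]ᵀ
Result: (10.0866, -10.9207)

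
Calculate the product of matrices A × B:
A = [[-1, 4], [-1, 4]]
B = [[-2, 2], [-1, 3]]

Matrix multiplication:
C[0][0] = -1×-2 + 4×-1 = -2
C[0][1] = -1×2 + 4×3 = 10
C[1][0] = -1×-2 + 4×-1 = -2
C[1][1] = -1×2 + 4×3 = 10
Result: [[-2, 10], [-2, 10]]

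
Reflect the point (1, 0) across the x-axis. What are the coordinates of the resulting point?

Reflection across x-axis: (1, 0) → (1, 0)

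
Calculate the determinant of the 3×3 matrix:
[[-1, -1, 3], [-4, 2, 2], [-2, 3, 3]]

Expansion along first row:
det = -1·det([[2,2],[3,3]]) - -1·det([[-4,2],[-2,3]]) + 3·det([[-4,2],[-2,3]])
    = -1·(2·3 - 2·3) - -1·(-4·3 - 2·-2) + 3·(-4·3 - 2·-2)
    = -1·0 - -1·-8 + 3·-8
    = 0 + -8 + -24 = -32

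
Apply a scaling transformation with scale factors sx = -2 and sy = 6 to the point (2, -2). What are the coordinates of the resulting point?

Scaling matrix:
[[-2, 0], [0, 6]]
Result: (2 × -2, -2 × 6) = (-4, -12)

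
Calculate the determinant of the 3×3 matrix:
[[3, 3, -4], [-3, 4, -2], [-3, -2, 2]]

Expansion along first row:
det = 3·det([[4,-2],[-2,2]]) - 3·det([[-3,-2],[-3,2]]) + -4·det([[-3,4],[-3,-2]])
    = 3·(4·2 - -2·-2) - 3·(-3·2 - -2·-3) + -4·(-3·-2 - 4·-3)
    = 3·4 - 3·-12 + -4·18
    = 12 + 36 + -72 = -24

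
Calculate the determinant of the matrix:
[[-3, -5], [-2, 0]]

For a 2×2 matrix [[a, b], [c, d]], det = ad - bc
det = (-3)(0) - (-5)(-2) = 0 - 10 = -10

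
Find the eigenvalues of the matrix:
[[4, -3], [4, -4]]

Characteristic equation: det(A - λI) = 0
λ² - (trace)λ + (det) = 0
trace = 4 + -4 = 0, det = (4)(-4) - (-3)(4) = -4
λ² - (0)λ + (-4) = 0
λ = (0 ± √((0)² - 4·(-4))) / 2 = (0 ± √16) / 2
Solving: λ = -2, 2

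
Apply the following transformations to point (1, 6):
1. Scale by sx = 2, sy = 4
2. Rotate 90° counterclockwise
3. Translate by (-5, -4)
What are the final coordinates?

Step 1: Scale → (2, 24)
Step 2: Rotate 90° → (-24, 2)
Step 3: Translate → (-29, -2)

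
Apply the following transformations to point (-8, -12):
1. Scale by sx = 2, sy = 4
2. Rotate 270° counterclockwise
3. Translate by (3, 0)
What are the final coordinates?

Step 1: Scale → (-16, -48)
Step 2: Rotate 270° → (-48, 16)
Step 3: Translate → (-45, 16)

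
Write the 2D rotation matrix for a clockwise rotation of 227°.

Rotation matrix formula: [[cos θ, -sin θ], [sin θ, cos θ]]
A clockwise rotation by 227° is equivalent to a counterclockwise rotation by -227°.
For θ = -227°:
cos(-227°) = -0.6820
sin(-227°) = 0.7314
Result: [[-0.6820, -0.7314], [0.7314, -0.6820]]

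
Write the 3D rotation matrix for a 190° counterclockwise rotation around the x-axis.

Rotation matrix for counterclockwise 190° around x-axis:
cos(190°) = -0.9848, sin(190°) = -0.1736
Result: [[1, 0, 0], [0, -0.9848, 0.1736], [0, -0.1736, -0.9848]]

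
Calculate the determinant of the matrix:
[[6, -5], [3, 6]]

For a 2×2 matrix [[a, b], [c, d]], det = ad - bc
det = (6)(6) - (-5)(3) = 36 - -15 = 51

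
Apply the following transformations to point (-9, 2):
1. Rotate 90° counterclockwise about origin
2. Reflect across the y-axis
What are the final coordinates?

Step 1: Rotate 90° → (-2, -9)
Step 2: Reflect across y-axis → (2, -9)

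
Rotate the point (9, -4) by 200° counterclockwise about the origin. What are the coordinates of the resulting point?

Rotation matrix for 200°: [[cos 200°, -sin 200°], [sin 200°, cos 200°]] ≈ [[-0.939693, 0.342020], [-0.342020, -0.939693]]
[[-0.939693, 0.342020], [-0.342020, -0.939693]] × [9, -4]ᵀ ≈ [-9.8253, 0.6806]ᵀ
Result: (-9.8253, 0.6806)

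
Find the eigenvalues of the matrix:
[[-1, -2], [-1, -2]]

Characteristic equation: det(A - λI) = 0
λ² - (trace)λ + (det) = 0
trace = -1 + -2 = -3, det = (-1)(-2) - (-2)(-1) = 0
λ² - (-3)λ + (0) = 0
λ = (-3 ± √((-3)² - 4·(0))) / 2 = (-3 ± √9) / 2
Solving: λ = -3, 0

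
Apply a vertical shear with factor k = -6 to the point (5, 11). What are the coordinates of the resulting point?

Shear matrix for vertical shear with factor k = -6:
[[1, 0], [-6, 1]]
Result: (5, 11) → (5, -19)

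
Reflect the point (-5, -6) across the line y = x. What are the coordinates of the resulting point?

Reflection across line y = x: (-5, -6) → (-6, -5)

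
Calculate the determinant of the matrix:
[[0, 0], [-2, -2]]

For a 2×2 matrix [[a, b], [c, d]], det = ad - bc
det = (0)(-2) - (0)(-2) = 0 - 0 = 0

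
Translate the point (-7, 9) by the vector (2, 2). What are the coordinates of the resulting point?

Translation by (2, 2) (homogeneous matrix [[1, 0, 2], [0, 1, 2], [0, 0, 1]]):
x' = -7 + 2 = -5
y' = 9 + 2 = 11
Result: (-5, 11)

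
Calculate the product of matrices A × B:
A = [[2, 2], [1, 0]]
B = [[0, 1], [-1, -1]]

Matrix multiplication:
C[0][0] = 2×0 + 2×-1 = -2
C[0][1] = 2×1 + 2×-1 = 0
C[1][0] = 1×0 + 0×-1 = 0
C[1][1] = 1×1 + 0×-1 = 1
Result: [[-2, 0], [0, 1]]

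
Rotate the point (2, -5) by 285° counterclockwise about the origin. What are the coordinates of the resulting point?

Rotation matrix for 285°: [[cos 285°, -sin 285°], [sin 285°, cos 285°]] ≈ [[0.258819, 0.965926], [-0.965926, 0.258819]]
[[0.258819, 0.965926], [-0.965926, 0.258819]] × [2, -5]ᵀ ≈ [-4.3120, -3.2259]ᵀ
Result: (-4.3120, -3.2259)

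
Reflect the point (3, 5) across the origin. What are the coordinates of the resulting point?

Reflection across origin: (3, 5) → (-3, -5)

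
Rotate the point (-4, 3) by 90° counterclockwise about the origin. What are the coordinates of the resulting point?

Rotation matrix for 90°: [[cos 90°, -sin 90°], [sin 90°, cos 90°]] = [[0, -1], [1, 0]]
[[0, -1], [1, 0]] × [-4, 3]ᵀ = [-3, -4]ᵀ
Result: (-3, -4)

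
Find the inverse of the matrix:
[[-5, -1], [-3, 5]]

For [[a,b],[c,d]], inverse = (1/det)·[[d,-b],[-c,a]]
det = (-5)(5) - (-1)(-3) = -25 - 3 = -28
Inverse = (1/-28)·[[5, 1], [3, -5]]
= [[-5/28, -1/28], [-3/28, 5/28]]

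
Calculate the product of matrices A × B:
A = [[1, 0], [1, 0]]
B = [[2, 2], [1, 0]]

Matrix multiplication:
C[0][0] = 1×2 + 0×1 = 2
C[0][1] = 1×2 + 0×0 = 2
C[1][0] = 1×2 + 0×1 = 2
C[1][1] = 1×2 + 0×0 = 2
Result: [[2, 2], [2, 2]]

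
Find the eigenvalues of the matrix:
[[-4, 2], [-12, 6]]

Characteristic equation: det(A - λI) = 0
λ² - (trace)λ + (det) = 0
trace = -4 + 6 = 2, det = (-4)(6) - (2)(-12) = 0
λ² - (2)λ + (0) = 0
λ = (2 ± √((2)² - 4·(0))) / 2 = (2 ± √4) / 2
Solving: λ = 0, 2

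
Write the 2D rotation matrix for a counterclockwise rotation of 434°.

Rotation matrix formula: [[cos θ, -sin θ], [sin θ, cos θ]]
For θ = 434°:
cos(434°) = 0.2756
sin(434°) = 0.9613
Result: [[0.2756, -0.9613], [0.9613, 0.2756]]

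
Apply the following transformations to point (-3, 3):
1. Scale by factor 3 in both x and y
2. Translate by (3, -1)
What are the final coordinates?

Step 1: Scale (-3, 3) by 3 → (-9, 9)
Step 2: Translate by (3, -1) → (-6, 8)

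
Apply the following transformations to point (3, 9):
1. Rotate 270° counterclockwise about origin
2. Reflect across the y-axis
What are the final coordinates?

Step 1: Rotate 270° → (9, -3)
Step 2: Reflect across y-axis → (-9, -3)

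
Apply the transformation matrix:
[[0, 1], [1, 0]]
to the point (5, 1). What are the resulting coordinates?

Matrix multiplication:
[[0, 1], [1, 0]] × [5, 1]ᵀ
= [(0)(5) + (1)(1), (1)(5) + (0)(1)]ᵀ
= [1, 5]ᵀ
Result: (1, 5)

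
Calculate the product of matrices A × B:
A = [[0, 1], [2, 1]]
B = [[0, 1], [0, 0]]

Matrix multiplication:
C[0][0] = 0×0 + 1×0 = 0
C[0][1] = 0×1 + 1×0 = 0
C[1][0] = 2×0 + 1×0 = 0
C[1][1] = 2×1 + 1×0 = 2
Result: [[0, 0], [0, 2]]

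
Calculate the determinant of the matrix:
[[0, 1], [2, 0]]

For a 2×2 matrix [[a, b], [c, d]], det = ad - bc
det = (0)(0) - (1)(2) = 0 - 2 = -2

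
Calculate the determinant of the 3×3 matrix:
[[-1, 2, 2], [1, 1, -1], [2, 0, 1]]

Expansion along first row:
det = -1·det([[1,-1],[0,1]]) - 2·det([[1,-1],[2,1]]) + 2·det([[1,1],[2,0]])
    = -1·(1·1 - -1·0) - 2·(1·1 - -1·2) + 2·(1·0 - 1·2)
    = -1·1 - 2·3 + 2·-2
    = -1 + -6 + -4 = -11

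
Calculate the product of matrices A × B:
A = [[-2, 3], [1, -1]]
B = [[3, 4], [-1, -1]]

Matrix multiplication:
C[0][0] = -2×3 + 3×-1 = -9
C[0][1] = -2×4 + 3×-1 = -11
C[1][0] = 1×3 + -1×-1 = 4
C[1][1] = 1×4 + -1×-1 = 5
Result: [[-9, -11], [4, 5]]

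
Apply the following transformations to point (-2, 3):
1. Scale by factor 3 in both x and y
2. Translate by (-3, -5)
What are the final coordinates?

Step 1: Scale (-2, 3) by 3 → (-6, 9)
Step 2: Translate by (-3, -5) → (-9, 4)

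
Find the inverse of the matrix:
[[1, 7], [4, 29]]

For [[a,b],[c,d]], inverse = (1/det)·[[d,-b],[-c,a]]
det = (1)(29) - (7)(4) = 29 - 28 = 1
Inverse = [[29, -7], [-4, 1]]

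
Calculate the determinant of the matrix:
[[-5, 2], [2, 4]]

For a 2×2 matrix [[a, b], [c, d]], det = ad - bc
det = (-5)(4) - (2)(2) = -20 - 4 = -24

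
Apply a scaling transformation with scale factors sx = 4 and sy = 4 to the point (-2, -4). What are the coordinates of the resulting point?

Scaling matrix:
[[4, 0], [0, 4]]
Result: (-2 × 4, -4 × 4) = (-8, -16)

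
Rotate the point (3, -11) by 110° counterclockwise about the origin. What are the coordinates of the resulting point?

Rotation matrix for 110°: [[cos 110°, -sin 110°], [sin 110°, cos 110°]] ≈ [[-0.342020, -0.939693], [0.939693, -0.342020]]
[[-0.342020, -0.939693], [0.939693, -0.342020]] × [3, -11]ᵀ ≈ [9.3106, 6.5813]ᵀ
Result: (9.3106, 6.5813)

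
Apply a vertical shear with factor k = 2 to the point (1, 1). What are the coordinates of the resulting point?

Shear matrix for vertical shear with factor k = 2:
[[1, 0], [2, 1]]
Result: (1, 1) → (1, 3)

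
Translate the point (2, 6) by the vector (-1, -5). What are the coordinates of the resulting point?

Translation by (-1, -5) (homogeneous matrix [[1, 0, -1], [0, 1, -5], [0, 0, 1]]):
x' = 2 + -1 = 1
y' = 6 + -5 = 1
Result: (1, 1)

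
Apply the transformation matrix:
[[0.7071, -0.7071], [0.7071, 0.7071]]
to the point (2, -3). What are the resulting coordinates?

Matrix multiplication:
[[0.7071, -0.7071], [0.7071, 0.7071]] × [2, -3]ᵀ
= [(0.7071)(2) + (-0.7071)(-3), (0.7071)(2) + (0.7071)(-3)]ᵀ
= [3.5355, -0.7071]ᵀ
Result: (3.5355, -0.7071)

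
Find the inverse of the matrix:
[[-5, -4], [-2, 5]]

For [[a,b],[c,d]], inverse = (1/det)·[[d,-b],[-c,a]]
det = (-5)(5) - (-4)(-2) = -25 - 8 = -33
Inverse = (1/-33)·[[5, 4], [2, -5]]
= [[-5/33, -4/33], [-2/33, 5/33]]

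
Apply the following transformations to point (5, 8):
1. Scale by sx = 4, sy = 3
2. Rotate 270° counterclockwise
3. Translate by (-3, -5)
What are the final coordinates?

Step 1: Scale → (20, 24)
Step 2: Rotate 270° → (24, -20)
Step 3: Translate → (21, -25)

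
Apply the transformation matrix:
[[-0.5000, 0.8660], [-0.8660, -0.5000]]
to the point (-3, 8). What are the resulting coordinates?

Matrix multiplication:
[[-0.5000, 0.8660], [-0.8660, -0.5000]] × [-3, 8]ᵀ
= [(-0.5000)(-3) + (0.8660)(8), (-0.8660)(-3) + (-0.5000)(8)]ᵀ
= [8.4280, -1.4020]ᵀ
Result: (8.4280, -1.4020)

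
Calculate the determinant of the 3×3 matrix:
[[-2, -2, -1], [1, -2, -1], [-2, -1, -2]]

Expansion along first row:
det = -2·det([[-2,-1],[-1,-2]]) - -2·det([[1,-1],[-2,-2]]) + -1·det([[1,-2],[-2,-1]])
    = -2·(-2·-2 - -1·-1) - -2·(1·-2 - -1·-2) + -1·(1·-1 - -2·-2)
    = -2·3 - -2·-4 + -1·-5
    = -6 + -8 + 5 = -9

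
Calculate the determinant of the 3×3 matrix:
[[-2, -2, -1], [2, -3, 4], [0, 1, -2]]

Expansion along first row:
det = -2·det([[-3,4],[1,-2]]) - -2·det([[2,4],[0,-2]]) + -1·det([[2,-3],[0,1]])
    = -2·(-3·-2 - 4·1) - -2·(2·-2 - 4·0) + -1·(2·1 - -3·0)
    = -2·2 - -2·-4 + -1·2
    = -4 + -8 + -2 = -14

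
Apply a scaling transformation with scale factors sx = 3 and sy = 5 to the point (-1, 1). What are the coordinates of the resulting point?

Scaling matrix:
[[3, 0], [0, 5]]
Result: (-1 × 3, 1 × 5) = (-3, 5)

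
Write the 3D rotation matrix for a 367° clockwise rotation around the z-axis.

Rotation matrix for clockwise 367° around z-axis:
A clockwise rotation by 367° is a counterclockwise rotation by -367°.
cos(-367°) = 0.9925, sin(-367°) = -0.1219
Result: [[0.9925, 0.1219, 0], [-0.1219, 0.9925, 0], [0, 0, 1]]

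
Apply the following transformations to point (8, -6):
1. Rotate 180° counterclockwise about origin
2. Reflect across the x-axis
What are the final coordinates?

Step 1: Rotate 180° → (-8, 6)
Step 2: Reflect across x-axis → (-8, -6)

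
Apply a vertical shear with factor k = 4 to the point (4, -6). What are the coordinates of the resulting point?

Shear matrix for vertical shear with factor k = 4:
[[1, 0], [4, 1]]
Result: (4, -6) → (4, 10)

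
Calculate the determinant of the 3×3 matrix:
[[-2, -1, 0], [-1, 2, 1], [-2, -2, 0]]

Expansion along first row:
det = -2·det([[2,1],[-2,0]]) - -1·det([[-1,1],[-2,0]]) + 0·det([[-1,2],[-2,-2]])
    = -2·(2·0 - 1·-2) - -1·(-1·0 - 1·-2) + 0·(-1·-2 - 2·-2)
    = -2·2 - -1·2 + 0·6
    = -4 + 2 + 0 = -2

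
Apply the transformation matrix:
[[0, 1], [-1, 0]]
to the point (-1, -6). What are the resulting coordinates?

Matrix multiplication:
[[0, 1], [-1, 0]] × [-1, -6]ᵀ
= [(0)(-1) + (1)(-6), (-1)(-1) + (0)(-6)]ᵀ
= [-6, 1]ᵀ
Result: (-6, 1)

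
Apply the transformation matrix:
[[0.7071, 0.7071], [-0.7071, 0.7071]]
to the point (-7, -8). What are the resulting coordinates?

Matrix multiplication:
[[0.7071, 0.7071], [-0.7071, 0.7071]] × [-7, -8]ᵀ
= [(0.7071)(-7) + (0.7071)(-8), (-0.7071)(-7) + (0.7071)(-8)]ᵀ
= [-10.6065, -0.7071]ᵀ
Result: (-10.6065, -0.7071)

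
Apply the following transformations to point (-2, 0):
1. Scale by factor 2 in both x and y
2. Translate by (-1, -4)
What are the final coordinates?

Step 1: Scale (-2, 0) by 2 → (-4, 0)
Step 2: Translate by (-1, -4) → (-5, -4)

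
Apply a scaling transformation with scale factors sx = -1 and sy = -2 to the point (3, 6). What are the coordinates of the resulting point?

Scaling matrix:
[[-1, 0], [0, -2]]
Result: (3 × -1, 6 × -2) = (-3, -12)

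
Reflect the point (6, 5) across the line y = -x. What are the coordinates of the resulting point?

Reflection across line y = -x: (6, 5) → (-5, -6)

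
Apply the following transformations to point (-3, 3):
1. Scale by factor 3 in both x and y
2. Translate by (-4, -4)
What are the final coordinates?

Step 1: Scale (-3, 3) by 3 → (-9, 9)
Step 2: Translate by (-4, -4) → (-13, 5)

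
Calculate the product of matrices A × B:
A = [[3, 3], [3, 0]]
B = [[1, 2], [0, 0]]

Matrix multiplication:
C[0][0] = 3×1 + 3×0 = 3
C[0][1] = 3×2 + 3×0 = 6
C[1][0] = 3×1 + 0×0 = 3
C[1][1] = 3×2 + 0×0 = 6
Result: [[3, 6], [3, 6]]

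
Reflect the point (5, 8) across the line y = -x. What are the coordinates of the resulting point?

Reflection across line y = -x: (5, 8) → (-8, -5)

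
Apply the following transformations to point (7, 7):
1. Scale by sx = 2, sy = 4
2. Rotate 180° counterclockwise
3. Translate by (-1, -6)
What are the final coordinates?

Step 1: Scale → (14, 28)
Step 2: Rotate 180° → (-14, -28)
Step 3: Translate → (-15, -34)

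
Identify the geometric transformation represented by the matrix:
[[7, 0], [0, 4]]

This matrix represents: non-uniform scaling by sx = 7, sy = 4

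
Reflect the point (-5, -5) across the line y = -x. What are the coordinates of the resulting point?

Reflection across line y = -x: (-5, -5) → (5, 5)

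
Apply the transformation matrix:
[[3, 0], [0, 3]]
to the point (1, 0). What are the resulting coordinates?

Matrix multiplication:
[[3, 0], [0, 3]] × [1, 0]ᵀ
= [(3)(1) + (0)(0), (0)(1) + (3)(0)]ᵀ
= [3, 0]ᵀ
Result: (3, 0)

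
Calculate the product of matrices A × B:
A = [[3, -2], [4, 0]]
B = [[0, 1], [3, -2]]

Matrix multiplication:
C[0][0] = 3×0 + -2×3 = -6
C[0][1] = 3×1 + -2×-2 = 7
C[1][0] = 4×0 + 0×3 = 0
C[1][1] = 4×1 + 0×-2 = 4
Result: [[-6, 7], [0, 4]]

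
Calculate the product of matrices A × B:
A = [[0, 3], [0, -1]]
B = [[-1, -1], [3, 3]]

Matrix multiplication:
C[0][0] = 0×-1 + 3×3 = 9
C[0][1] = 0×-1 + 3×3 = 9
C[1][0] = 0×-1 + -1×3 = -3
C[1][1] = 0×-1 + -1×3 = -3
Result: [[9, 9], [-3, -3]]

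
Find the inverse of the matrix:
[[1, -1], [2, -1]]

For [[a,b],[c,d]], inverse = (1/det)·[[d,-b],[-c,a]]
det = (1)(-1) - (-1)(2) = -1 - -2 = 1
Inverse = [[-1, 1], [-2, 1]]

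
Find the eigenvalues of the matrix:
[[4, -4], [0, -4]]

Characteristic equation: det(A - λI) = 0
λ² - (trace)λ + (det) = 0
trace = 4 + -4 = 0, det = (4)(-4) - (-4)(0) = -16
λ² - (0)λ + (-16) = 0
λ = (0 ± √((0)² - 4·(-16))) / 2 = (0 ± √64) / 2
Solving: λ = -4, 4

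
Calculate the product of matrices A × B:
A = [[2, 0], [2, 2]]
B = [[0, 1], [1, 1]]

Matrix multiplication:
C[0][0] = 2×0 + 0×1 = 0
C[0][1] = 2×1 + 0×1 = 2
C[1][0] = 2×0 + 2×1 = 2
C[1][1] = 2×1 + 2×1 = 4
Result: [[0, 2], [2, 4]]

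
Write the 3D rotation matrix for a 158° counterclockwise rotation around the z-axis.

Rotation matrix for counterclockwise 158° around z-axis:
cos(158°) = -0.9272, sin(158°) = 0.3746
Result: [[-0.9272, -0.3746, 0], [0.3746, -0.9272, 0], [0, 0, 1]]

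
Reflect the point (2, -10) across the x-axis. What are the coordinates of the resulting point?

Reflection across x-axis: (2, -10) → (2, 10)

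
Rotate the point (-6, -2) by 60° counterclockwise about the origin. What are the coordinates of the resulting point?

Rotation matrix for 60°: [[cos 60°, -sin 60°], [sin 60°, cos 60°]] ≈ [[0.500000, -0.866025], [0.866025, 0.500000]]
[[0.500000, -0.866025], [0.866025, 0.500000]] × [-6, -2]ᵀ ≈ [-1.2679, -6.1962]ᵀ
Result: (-1.2679, -6.1962)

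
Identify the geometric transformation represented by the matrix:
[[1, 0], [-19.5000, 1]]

This matrix represents: vertical shear with factor -19.5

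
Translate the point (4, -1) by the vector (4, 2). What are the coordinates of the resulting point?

Translation by (4, 2) (homogeneous matrix [[1, 0, 4], [0, 1, 2], [0, 0, 1]]):
x' = 4 + 4 = 8
y' = -1 + 2 = 1
Result: (8, 1)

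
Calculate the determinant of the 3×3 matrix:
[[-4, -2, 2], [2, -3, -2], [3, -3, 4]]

Expansion along first row:
det = -4·det([[-3,-2],[-3,4]]) - -2·det([[2,-2],[3,4]]) + 2·det([[2,-3],[3,-3]])
    = -4·(-3·4 - -2·-3) - -2·(2·4 - -2·3) + 2·(2·-3 - -3·3)
    = -4·-18 - -2·14 + 2·3
    = 72 + 28 + 6 = 106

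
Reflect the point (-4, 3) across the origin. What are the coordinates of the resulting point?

Reflection across origin: (-4, 3) → (4, -3)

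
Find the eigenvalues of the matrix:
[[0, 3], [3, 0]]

Characteristic equation: det(A - λI) = 0
λ² - (trace)λ + (det) = 0
trace = 0 + 0 = 0, det = (0)(0) - (3)(3) = -9
λ² - (0)λ + (-9) = 0
λ = (0 ± √((0)² - 4·(-9))) / 2 = (0 ± √36) / 2
Solving: λ = -3, 3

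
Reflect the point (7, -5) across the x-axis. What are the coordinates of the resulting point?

Reflection across x-axis: (7, -5) → (7, 5)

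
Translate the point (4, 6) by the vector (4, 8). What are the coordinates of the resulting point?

Translation by (4, 8) (homogeneous matrix [[1, 0, 4], [0, 1, 8], [0, 0, 1]]):
x' = 4 + 4 = 8
y' = 6 + 8 = 14
Result: (8, 14)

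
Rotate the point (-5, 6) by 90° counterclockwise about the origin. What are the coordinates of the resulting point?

Rotation matrix for 90°: [[cos 90°, -sin 90°], [sin 90°, cos 90°]] = [[0, -1], [1, 0]]
[[0, -1], [1, 0]] × [-5, 6]ᵀ = [-6, -5]ᵀ
Result: (-6, -5)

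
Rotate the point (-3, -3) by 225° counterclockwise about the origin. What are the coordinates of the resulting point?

Rotation matrix for 225°: [[cos 225°, -sin 225°], [sin 225°, cos 225°]] ≈ [[-0.707107, 0.707107], [-0.707107, -0.707107]]
[[-0.707107, 0.707107], [-0.707107, -0.707107]] × [-3, -3]ᵀ ≈ [0, 4.2426]ᵀ
Result: (0, 4.2426)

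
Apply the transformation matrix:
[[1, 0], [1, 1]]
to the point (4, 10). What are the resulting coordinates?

Matrix multiplication:
[[1, 0], [1, 1]] × [4, 10]ᵀ
= [(1)(4) + (0)(10), (1)(4) + (1)(10)]ᵀ
= [4, 14]ᵀ
Result: (4, 14)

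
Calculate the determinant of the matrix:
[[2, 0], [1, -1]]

For a 2×2 matrix [[a, b], [c, d]], det = ad - bc
det = (2)(-1) - (0)(1) = -2 - 0 = -2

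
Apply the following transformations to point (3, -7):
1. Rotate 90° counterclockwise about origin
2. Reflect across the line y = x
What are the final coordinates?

Step 1: Rotate 90° → (7, 3)
Step 2: Reflect across line y = x → (3, 7)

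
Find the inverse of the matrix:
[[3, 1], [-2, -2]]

For [[a,b],[c,d]], inverse = (1/det)·[[d,-b],[-c,a]]
det = (3)(-2) - (1)(-2) = -6 - -2 = -4
Inverse = (1/-4)·[[-2, -1], [2, 3]]
= [[1/2, 1/4], [-1/2, -3/4]]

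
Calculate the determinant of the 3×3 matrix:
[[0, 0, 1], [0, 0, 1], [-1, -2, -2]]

Expansion along first row:
det = 0·det([[0,1],[-2,-2]]) - 0·det([[0,1],[-1,-2]]) + 1·det([[0,0],[-1,-2]])
    = 0·(0·-2 - 1·-2) - 0·(0·-2 - 1·-1) + 1·(0·-2 - 0·-1)
    = 0·2 - 0·1 + 1·0
    = 0 + 0 + 0 = 0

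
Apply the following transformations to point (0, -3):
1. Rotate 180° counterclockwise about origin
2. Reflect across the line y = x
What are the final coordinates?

Step 1: Rotate 180° → (0, 3)
Step 2: Reflect across line y = x → (3, 0)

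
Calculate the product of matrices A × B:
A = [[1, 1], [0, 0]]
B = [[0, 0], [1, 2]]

Matrix multiplication:
C[0][0] = 1×0 + 1×1 = 1
C[0][1] = 1×0 + 1×2 = 2
C[1][0] = 0×0 + 0×1 = 0
C[1][1] = 0×0 + 0×2 = 0
Result: [[1, 2], [0, 0]]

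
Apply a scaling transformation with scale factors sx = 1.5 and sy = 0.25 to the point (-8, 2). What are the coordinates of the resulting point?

Scaling matrix:
[[1.50, 0], [0, 0.25]]
Result: (-8 × 1.5, 2 × 0.25) = (-12, 0.5)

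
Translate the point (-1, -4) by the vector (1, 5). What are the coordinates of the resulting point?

Translation by (1, 5) (homogeneous matrix [[1, 0, 1], [0, 1, 5], [0, 0, 1]]):
x' = -1 + 1 = 0
y' = -4 + 5 = 1
Result: (0, 1)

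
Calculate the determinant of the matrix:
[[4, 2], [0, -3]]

For a 2×2 matrix [[a, b], [c, d]], det = ad - bc
det = (4)(-3) - (2)(0) = -12 - 0 = -12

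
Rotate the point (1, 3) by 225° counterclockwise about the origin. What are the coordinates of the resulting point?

Rotation matrix for 225°: [[cos 225°, -sin 225°], [sin 225°, cos 225°]] ≈ [[-0.707107, 0.707107], [-0.707107, -0.707107]]
[[-0.707107, 0.707107], [-0.707107, -0.707107]] × [1, 3]ᵀ ≈ [1.4142, -2.8284]ᵀ
Result: (1.4142, -2.8284)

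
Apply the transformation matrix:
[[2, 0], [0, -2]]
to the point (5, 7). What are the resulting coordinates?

Matrix multiplication:
[[2, 0], [0, -2]] × [5, 7]ᵀ
= [(2)(5) + (0)(7), (0)(5) + (-2)(7)]ᵀ
= [10, -14]ᵀ
Result: (10, -14)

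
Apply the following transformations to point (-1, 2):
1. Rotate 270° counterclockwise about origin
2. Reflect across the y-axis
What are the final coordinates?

Step 1: Rotate 270° → (2, 1)
Step 2: Reflect across y-axis → (-2, 1)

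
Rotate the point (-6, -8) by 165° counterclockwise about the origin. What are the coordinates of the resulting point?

Rotation matrix for 165°: [[cos 165°, -sin 165°], [sin 165°, cos 165°]] ≈ [[-0.965926, -0.258819], [0.258819, -0.965926]]
[[-0.965926, -0.258819], [0.258819, -0.965926]] × [-6, -8]ᵀ ≈ [7.8661, 6.1745]ᵀ
Result: (7.8661, 6.1745)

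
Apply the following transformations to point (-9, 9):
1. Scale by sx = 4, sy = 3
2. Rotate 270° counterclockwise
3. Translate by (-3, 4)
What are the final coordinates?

Step 1: Scale → (-36, 27)
Step 2: Rotate 270° → (27, 36)
Step 3: Translate → (24, 40)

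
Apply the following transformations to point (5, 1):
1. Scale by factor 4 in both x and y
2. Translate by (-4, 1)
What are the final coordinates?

Step 1: Scale (5, 1) by 4 → (20, 4)
Step 2: Translate by (-4, 1) → (16, 5)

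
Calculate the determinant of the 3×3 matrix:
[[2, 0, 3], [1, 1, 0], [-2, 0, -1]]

Expansion along first row:
det = 2·det([[1,0],[0,-1]]) - 0·det([[1,0],[-2,-1]]) + 3·det([[1,1],[-2,0]])
    = 2·(1·-1 - 0·0) - 0·(1·-1 - 0·-2) + 3·(1·0 - 1·-2)
    = 2·-1 - 0·-1 + 3·2
    = -2 + 0 + 6 = 4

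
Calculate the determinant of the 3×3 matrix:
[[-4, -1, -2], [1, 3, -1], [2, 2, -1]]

Expansion along first row:
det = -4·det([[3,-1],[2,-1]]) - -1·det([[1,-1],[2,-1]]) + -2·det([[1,3],[2,2]])
    = -4·(3·-1 - -1·2) - -1·(1·-1 - -1·2) + -2·(1·2 - 3·2)
    = -4·-1 - -1·1 + -2·-4
    = 4 + 1 + 8 = 13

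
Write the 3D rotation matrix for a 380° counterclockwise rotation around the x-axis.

Rotation matrix for counterclockwise 380° around x-axis:
cos(380°) = 0.9397, sin(380°) = 0.3420
Result: [[1, 0, 0], [0, 0.9397, -0.3420], [0, 0.3420, 0.9397]]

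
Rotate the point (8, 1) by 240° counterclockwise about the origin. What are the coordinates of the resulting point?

Rotation matrix for 240°: [[cos 240°, -sin 240°], [sin 240°, cos 240°]] ≈ [[-0.500000, 0.866025], [-0.866025, -0.500000]]
[[-0.500000, 0.866025], [-0.866025, -0.500000]] × [8, 1]ᵀ ≈ [-3.1340, -7.4282]ᵀ
Result: (-3.1340, -7.4282)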